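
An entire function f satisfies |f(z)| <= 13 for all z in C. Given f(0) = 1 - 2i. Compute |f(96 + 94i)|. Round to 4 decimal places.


Step 1: By Liouville's theorem, a bounded entire function is constant.
Step 2: f(z) = f(0) = 1 - 2i for all z.
Step 3: |f(w)| = |1 - 2i| = sqrt(1 + 4)
Step 4: = 2.2361

2.2361


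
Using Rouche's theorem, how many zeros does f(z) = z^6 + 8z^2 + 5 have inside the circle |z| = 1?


Step 1: On |z| = 1 the three terms have sizes |z^6| = 1^6 = 1, |8z^2| = 8*1^2 = 8, |5| = 5
Step 2: The dominant term is g(z) = 8z^2; let h(z) = z^6 + 5 so f = g + h
Step 3: On |z| = 1: |g| = 8 and |h| <= 1 + 5 = 6
Step 4: Since 8 > 6, |h| < |g| on |z| = 1, so by Rouche f has the same number of zeros as g inside |z| < 1
Step 5: g(z) = 8z^2 has 2 zeros (at the origin, multiplicity 2) inside |z| < 1. Answer = 2

2


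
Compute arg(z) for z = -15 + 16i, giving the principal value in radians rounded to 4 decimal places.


Step 1: z = -15 + 16i
Step 2: arg(z) = atan2(16, -15)
Step 3: arg(z) = 2.3239

2.3239


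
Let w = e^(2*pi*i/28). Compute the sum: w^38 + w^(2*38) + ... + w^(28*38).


Step 1: The sum sum_{j=1}^{n} w^(k*j) equals n if n | k, else 0.
Step 2: Here n = 28, k = 38
Step 3: Does n divide k? 28 | 38 -> False
Step 4: Sum = 0

0


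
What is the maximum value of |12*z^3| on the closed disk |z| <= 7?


Step 1: On |z| = 7, |f(z)| = 12 * |z|^3 = 12 * 7^3
Step 2: By maximum modulus principle, maximum is on boundary.
Step 3: Maximum = 12 * 343 = 4116

4116


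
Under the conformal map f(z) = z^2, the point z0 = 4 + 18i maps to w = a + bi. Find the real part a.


Step 1: z0 = 4 + 18i
Step 2: z0^2 = 4^2 - 18^2 + 144i
Step 3: real part = 16 - 324 = -308

-308


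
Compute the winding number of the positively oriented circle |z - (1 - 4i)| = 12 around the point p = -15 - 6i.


Step 1: Center c = (1, -4), radius = 12
Step 2: |p - c|^2 = (-16)^2 + (-2)^2 = 260
Step 3: r^2 = 144
Step 4: |p-c| > r so winding number = 0

0


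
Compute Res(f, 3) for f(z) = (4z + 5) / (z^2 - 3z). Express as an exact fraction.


Step 1: Q(z) = z^2 - 3z = (z - 3)(z)
Step 2: Q'(z) = 2z - 3
Step 3: Q'(3) = 3, P(3) = 17
Step 4: Res = P(3)/Q'(3) = 17/3 = 17/3

17/3


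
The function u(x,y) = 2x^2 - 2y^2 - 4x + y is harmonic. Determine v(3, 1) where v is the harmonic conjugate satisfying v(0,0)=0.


Step 1: v_x = -u_y = 4y - 1
Step 2: v_y = u_x = 4x - 4
Step 3: v = 4xy - x - 4y + C
Step 4: v(0,0) = 0 => C = 0
Step 5: v(3, 1) = 5

5


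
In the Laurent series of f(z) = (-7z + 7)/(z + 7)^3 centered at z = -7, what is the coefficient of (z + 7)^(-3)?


Step 1: Write the numerator in powers of (z + 7): -7z + 7 = -7(z + 7) + (-7*(-7) + 7) = -7(z + 7) + 56
Step 2: Divide by (z + 7)^3: f(z) = 56(z + 7)^(-3) - 7(z + 7)^(-2)
Step 3: This finite sum is the Laurent series of f about z = -7.
Step 4: Coefficient of (z + 7)^(-3) = -7*(-7) + 7 = 56

56


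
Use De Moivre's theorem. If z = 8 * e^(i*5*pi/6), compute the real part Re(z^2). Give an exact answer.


Step 1: By De Moivre's theorem, z^2 = 8^2 * e^(i*2*5*pi/6) = 64 * (cos(5*pi/3) + i*sin(5*pi/3))
Step 2: |z|^2 = 8^2 = 64
Step 3: The angle 5*pi/3 already lies in [0, 2*pi)
Step 4: cos(5*pi/3) = 1/2
Step 5: Re(z^2) = 64 * 1/2 = 32

32


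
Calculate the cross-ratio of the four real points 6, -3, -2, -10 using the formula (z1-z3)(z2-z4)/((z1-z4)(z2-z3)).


Step 1: (z1-z3)(z2-z4) = 8 * 7 = 56
Step 2: (z1-z4)(z2-z3) = 16 * (-1) = -16
Step 3: Cross-ratio = -56/16 = -7/2

-7/2


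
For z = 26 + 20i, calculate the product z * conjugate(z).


Step 1: conj(z) = 26 - 20i
Step 2: z * conj(z) = 26^2 + 20^2
Step 3: = 676 + 400 = 1076

1076


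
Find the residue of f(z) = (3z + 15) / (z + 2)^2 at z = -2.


Step 1: Pole of order 2 at z = -2
Step 2: Res = lim d/dz [(z + 2)^2 * f(z)] as z -> -2
Step 3: (z + 2)^2 * f(z) = 3z + 15
Step 4: d/dz[3z + 15] = 3

3


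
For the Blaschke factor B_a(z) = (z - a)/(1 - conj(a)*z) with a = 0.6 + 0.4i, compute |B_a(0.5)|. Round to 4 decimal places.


Step 1: Numerator z0 - a = 0.5 - (0.6 + 0.4i) = -0.1 - 0.4i
Step 2: Denominator 1 - conj(a)*z0 = 1 - (0.6 - 0.4i)*0.5 = 0.7 + 0.2i
Step 3: |z0 - a|^2 = (-0.1)^2 + (-0.4)^2 = 0.17; |1 - conj(a)*z0|^2 = 0.7^2 + 0.2^2 = 0.53
Step 4: |B_a(0.5)| = sqrt(0.17 / 0.53) = sqrt(0.320755)
Step 5: = 0.5664

0.5664


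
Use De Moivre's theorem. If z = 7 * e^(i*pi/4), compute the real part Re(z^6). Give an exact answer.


Step 1: By De Moivre's theorem, z^6 = 7^6 * e^(i*6*pi/4) = 117649 * (cos(3*pi/2) + i*sin(3*pi/2))
Step 2: |z|^6 = 7^6 = 117649
Step 3: The angle 3*pi/2 already lies in [0, 2*pi)
Step 4: cos(3*pi/2) = 0
Step 5: Re(z^6) = 117649 * 0 = 0

0


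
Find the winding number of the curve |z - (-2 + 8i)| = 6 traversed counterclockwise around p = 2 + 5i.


Step 1: Center c = (-2, 8), radius = 6
Step 2: |p - c|^2 = 4^2 + (-3)^2 = 25
Step 3: r^2 = 36
Step 4: |p-c| < r so winding number = 1

1


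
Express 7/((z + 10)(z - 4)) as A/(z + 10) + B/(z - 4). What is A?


Step 1: Multiply both sides by (z + 10) and set z = -10
Step 2: A = 7 / (-10 - 4)
Step 3: A = 7 / (-14)
Step 4: A = -1/2

-1/2


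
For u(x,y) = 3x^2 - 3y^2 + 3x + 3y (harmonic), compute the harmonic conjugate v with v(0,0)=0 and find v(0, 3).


Step 1: v_x = -u_y = 6y - 3
Step 2: v_y = u_x = 6x + 3
Step 3: v = 6xy - 3x + 3y + C
Step 4: v(0,0) = 0 => C = 0
Step 5: v(0, 3) = 9

9


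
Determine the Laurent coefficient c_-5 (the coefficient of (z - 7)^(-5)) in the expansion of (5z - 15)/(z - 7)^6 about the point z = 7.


Step 1: Write the numerator in powers of (z - 7): 5z - 15 = 5(z - 7) + (5*7 - 15) = 5(z - 7) + 20
Step 2: Divide by (z - 7)^6: f(z) = 20(z - 7)^(-6) + 5(z - 7)^(-5)
Step 3: This finite sum is the Laurent series of f about z = 7.
Step 4: Coefficient of (z - 7)^(-5) = coefficient of (z - 7) in the re-centred numerator = 5

5


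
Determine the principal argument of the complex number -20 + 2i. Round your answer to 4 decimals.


Step 1: z = -20 + 2i
Step 2: arg(z) = atan2(2, -20)
Step 3: arg(z) = 3.0419

3.0419


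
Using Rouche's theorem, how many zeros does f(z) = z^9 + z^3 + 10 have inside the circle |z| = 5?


Step 1: On |z| = 5 the three terms have sizes |z^9| = 5^9 = 1953125, |z^3| = 5^3 = 125, |10| = 10
Step 2: The dominant term is g(z) = z^9; let h(z) = z^3 + 10 so f = g + h
Step 3: On |z| = 5: |g| = 1953125 and |h| <= 125 + 10 = 135
Step 4: Since 1953125 > 135, |h| < |g| on |z| = 5, so by Rouche f has the same number of zeros as g inside |z| < 5
Step 5: g(z) = z^9 has 9 zeros (all at the origin) inside |z| < 5. Answer = 9

9


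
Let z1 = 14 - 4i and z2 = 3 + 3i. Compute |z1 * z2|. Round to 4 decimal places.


Step 1: |z1| = sqrt(14^2 + (-4)^2) = sqrt(212)
Step 2: |z2| = sqrt(3^2 + 3^2) = sqrt(18)
Step 3: |z1*z2| = |z1|*|z2| = sqrt(212) * sqrt(18) = sqrt(212 * 18) = sqrt(3816)
Step 4: = 61.7738

61.7738


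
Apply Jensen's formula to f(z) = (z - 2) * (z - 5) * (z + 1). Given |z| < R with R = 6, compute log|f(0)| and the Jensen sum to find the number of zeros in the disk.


Jensen's formula: (1/2pi)*integral log|f(Re^it)|dt = log|f(0)| + sum_{|a_k|<R} log(R/|a_k|)
Step 1: f(0) = (-2) * (-5) * 1 = 10
Step 2: log|f(0)| = log|2| + log|5| + log|-1| = 2.3026
Step 3: Zeros inside |z| < 6: 2, 5, -1
Step 4: Jensen sum = log(6/2) + log(6/5) + log(6/1) = 3.0727
Step 5: n(R) = number of terms in the Jensen sum = count of zeros inside |z| < 6 = 3

3


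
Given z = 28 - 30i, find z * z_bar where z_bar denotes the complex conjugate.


Step 1: conj(z) = 28 + 30i
Step 2: z * conj(z) = 28^2 + (-30)^2
Step 3: = 784 + 900 = 1684

1684


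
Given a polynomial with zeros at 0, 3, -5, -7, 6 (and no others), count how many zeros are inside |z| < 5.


Step 1: Check each root:
  z = 0: |0| = 0 < 5
  z = 3: |3| = 3 < 5
  z = -5: |-5| = 5 >= 5
  z = -7: |-7| = 7 >= 5
  z = 6: |6| = 6 >= 5
Step 2: Count = 2

2


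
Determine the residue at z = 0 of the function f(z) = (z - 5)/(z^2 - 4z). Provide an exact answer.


Step 1: Q(z) = z^2 - 4z = (z)(z - 4)
Step 2: Q'(z) = 2z - 4
Step 3: Q'(0) = -4, P(0) = -5
Step 4: Res = P(0)/Q'(0) = -5/(-4) = 5/4

5/4


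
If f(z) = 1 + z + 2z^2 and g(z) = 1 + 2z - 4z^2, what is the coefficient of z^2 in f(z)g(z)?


Step 1: z^2 term in f*g comes from: (1)*(-4z^2) + (z)*(2z) + (2z^2)*(1)
Step 2: = -4 + 2 + 2
Step 3: = 0

0


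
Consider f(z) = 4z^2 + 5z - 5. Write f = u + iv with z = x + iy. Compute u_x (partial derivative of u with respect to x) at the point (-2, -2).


Step 1: f(z) = 4(x+iy)^2 + 5(x+iy) - 5
Step 2: u = 4(x^2 - y^2) + 5x - 5
Step 3: u_x = 8x + 5
Step 4: At (-2, -2): u_x = -16 + 5 = -11

-11


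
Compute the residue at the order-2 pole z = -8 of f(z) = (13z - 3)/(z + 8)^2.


Step 1: Pole of order 2 at z = -8
Step 2: Res = lim d/dz [(z + 8)^2 * f(z)] as z -> -8
Step 3: (z + 8)^2 * f(z) = 13z - 3
Step 4: d/dz[13z - 3] = 13

13


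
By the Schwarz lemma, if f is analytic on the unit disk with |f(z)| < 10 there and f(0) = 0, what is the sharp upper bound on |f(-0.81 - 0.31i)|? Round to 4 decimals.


Step 1: g = f/10 maps D -> D with g(0) = 0, so by the Schwarz lemma |g(z)| <= |z|, i.e. |f(z)| <= 10|z|; this is sharp (f(z) = 10z).
Step 2: |z0|^2 = (-0.81)^2 + (-0.31)^2 = 0.7522
Step 3: |z0| = sqrt(0.7522) = 0.867295
Step 4: Best bound = 10 * |z0| = 10 * 0.867295 = 8.6729

8.6729


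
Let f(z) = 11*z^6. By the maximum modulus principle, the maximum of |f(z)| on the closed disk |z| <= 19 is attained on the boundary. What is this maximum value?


Step 1: On |z| = 19, |f(z)| = 11 * |z|^6 = 11 * 19^6
Step 2: By maximum modulus principle, maximum is on boundary.
Step 3: Maximum = 11 * 47045881 = 517504691

517504691


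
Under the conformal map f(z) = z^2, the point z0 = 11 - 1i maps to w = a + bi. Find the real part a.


Step 1: z0 = 11 - 1i
Step 2: z0^2 = 11^2 - (-1)^2 - 22i
Step 3: real part = 121 - 1 = 120

120


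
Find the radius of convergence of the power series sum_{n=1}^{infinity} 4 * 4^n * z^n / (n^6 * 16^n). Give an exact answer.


Step 1: General term a_n = 4 * 4^n / (n^6 * 16^n)
Step 2: By the root test, |a_n|^(1/n) = 4^(1/n) * 4 / (n^(6/n) * 16) -> 4/16 as n -> infinity (since 4^(1/n) -> 1 and n^(6/n) -> 1)
Step 3: R = 1/lim|a_n|^(1/n) = 16/4 = 4

4


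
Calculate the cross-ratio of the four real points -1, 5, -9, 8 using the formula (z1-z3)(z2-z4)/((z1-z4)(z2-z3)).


Step 1: (z1-z3)(z2-z4) = 8 * (-3) = -24
Step 2: (z1-z4)(z2-z3) = (-9) * 14 = -126
Step 3: Cross-ratio = 24/126 = 4/21

4/21


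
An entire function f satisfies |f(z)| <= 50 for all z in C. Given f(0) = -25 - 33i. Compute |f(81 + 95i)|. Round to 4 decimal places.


Step 1: By Liouville's theorem, a bounded entire function is constant.
Step 2: f(z) = f(0) = -25 - 33i for all z.
Step 3: |f(w)| = |-25 - 33i| = sqrt(625 + 1089)
Step 4: = 41.4005

41.4005


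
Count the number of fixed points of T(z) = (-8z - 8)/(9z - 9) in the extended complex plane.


Step 1: Fixed points satisfy T(z) = z
Step 2: 9z^2 - z + 8 = 0
Step 3: Discriminant = (-1)^2 - 4*9*8 = -287
Step 4: Number of fixed points = 2

2


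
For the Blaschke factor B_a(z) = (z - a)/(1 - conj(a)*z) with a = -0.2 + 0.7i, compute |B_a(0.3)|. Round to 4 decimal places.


Step 1: Numerator z0 - a = 0.3 - (-0.2 + 0.7i) = 0.5 - 0.7i
Step 2: Denominator 1 - conj(a)*z0 = 1 - (-0.2 - 0.7i)*0.3 = 1.06 + 0.21i
Step 3: |z0 - a|^2 = 0.5^2 + (-0.7)^2 = 0.74; |1 - conj(a)*z0|^2 = 1.06^2 + 0.21^2 = 1.1677
Step 4: |B_a(0.3)| = sqrt(0.74 / 1.1677) = sqrt(0.633724)
Step 5: = 0.7961

0.7961


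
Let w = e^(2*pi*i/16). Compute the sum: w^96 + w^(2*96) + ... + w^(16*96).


Step 1: The sum sum_{j=1}^{n} w^(k*j) equals n if n | k, else 0.
Step 2: Here n = 16, k = 96
Step 3: Does n divide k? 16 | 96 -> True
Step 4: Sum = 16

16


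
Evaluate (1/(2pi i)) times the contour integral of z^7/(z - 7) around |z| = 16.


Step 1: f(z) = z^7, a = 7 is inside |z| = 16
Step 2: By Cauchy integral formula: (1/(2pi*i)) * integral = f(a)
Step 3: f(7) = 7^7 = 823543

823543


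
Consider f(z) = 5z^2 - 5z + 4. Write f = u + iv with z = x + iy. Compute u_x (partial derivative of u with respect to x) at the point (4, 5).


Step 1: f(z) = 5(x+iy)^2 - 5(x+iy) + 4
Step 2: u = 5(x^2 - y^2) - 5x + 4
Step 3: u_x = 10x - 5
Step 4: At (4, 5): u_x = 40 - 5 = 35

35


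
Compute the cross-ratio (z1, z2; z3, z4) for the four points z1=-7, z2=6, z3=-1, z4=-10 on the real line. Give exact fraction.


Step 1: (z1-z3)(z2-z4) = (-6) * 16 = -96
Step 2: (z1-z4)(z2-z3) = 3 * 7 = 21
Step 3: Cross-ratio = -96/21 = -32/7

-32/7


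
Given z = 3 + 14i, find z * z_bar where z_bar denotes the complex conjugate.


Step 1: conj(z) = 3 - 14i
Step 2: z * conj(z) = 3^2 + 14^2
Step 3: = 9 + 196 = 205

205


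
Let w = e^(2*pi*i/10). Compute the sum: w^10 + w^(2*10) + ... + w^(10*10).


Step 1: The sum sum_{j=1}^{n} w^(k*j) equals n if n | k, else 0.
Step 2: Here n = 10, k = 10
Step 3: Does n divide k? 10 | 10 -> True
Step 4: Sum = 10

10


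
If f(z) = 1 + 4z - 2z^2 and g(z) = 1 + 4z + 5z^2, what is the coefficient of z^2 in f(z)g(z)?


Step 1: z^2 term in f*g comes from: (1)*(5z^2) + (4z)*(4z) + (-2z^2)*(1)
Step 2: = 5 + 16 - 2
Step 3: = 19

19


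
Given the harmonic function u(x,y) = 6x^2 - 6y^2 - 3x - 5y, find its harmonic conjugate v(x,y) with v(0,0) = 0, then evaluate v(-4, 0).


Step 1: v_x = -u_y = 12y + 5
Step 2: v_y = u_x = 12x - 3
Step 3: v = 12xy + 5x - 3y + C
Step 4: v(0,0) = 0 => C = 0
Step 5: v(-4, 0) = -20

-20


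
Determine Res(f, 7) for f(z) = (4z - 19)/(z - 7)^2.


Step 1: Pole of order 2 at z = 7
Step 2: Res = lim d/dz [(z - 7)^2 * f(z)] as z -> 7
Step 3: (z - 7)^2 * f(z) = 4z - 19
Step 4: d/dz[4z - 19] = 4

4


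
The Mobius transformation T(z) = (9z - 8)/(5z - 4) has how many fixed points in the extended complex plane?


Step 1: Fixed points satisfy T(z) = z
Step 2: 5z^2 - 13z + 8 = 0
Step 3: Discriminant = (-13)^2 - 4*5*8 = 9
Step 4: Number of fixed points = 2

2


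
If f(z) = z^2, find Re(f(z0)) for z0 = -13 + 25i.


Step 1: z0 = -13 + 25i
Step 2: z0^2 = (-13)^2 - 25^2 - 650i
Step 3: real part = 169 - 625 = -456

-456


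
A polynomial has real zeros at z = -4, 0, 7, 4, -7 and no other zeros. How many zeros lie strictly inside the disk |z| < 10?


Step 1: Check each root:
  z = -4: |-4| = 4 < 10
  z = 0: |0| = 0 < 10
  z = 7: |7| = 7 < 10
  z = 4: |4| = 4 < 10
  z = -7: |-7| = 7 < 10
Step 2: Count = 5

5


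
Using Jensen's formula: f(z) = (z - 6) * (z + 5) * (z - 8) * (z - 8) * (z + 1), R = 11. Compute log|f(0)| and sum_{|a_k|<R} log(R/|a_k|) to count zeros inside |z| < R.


Jensen's formula: (1/2pi)*integral log|f(Re^it)|dt = log|f(0)| + sum_{|a_k|<R} log(R/|a_k|)
Step 1: f(0) = (-6) * 5 * (-8) * (-8) * 1 = -1920
Step 2: log|f(0)| = log|6| + log|-5| + log|8| + log|8| + log|-1| = 7.5601
Step 3: Zeros inside |z| < 11: 6, -5, 8, 8, -1
Step 4: Jensen sum = log(11/6) + log(11/5) + log(11/8) + log(11/8) + log(11/1) = 4.4294
Step 5: n(R) = number of terms in the Jensen sum = count of zeros inside |z| < 11 = 5

5


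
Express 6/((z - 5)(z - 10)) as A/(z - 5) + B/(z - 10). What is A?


Step 1: Multiply both sides by (z - 5) and set z = 5
Step 2: A = 6 / (5 - 10)
Step 3: A = 6 / (-5)
Step 4: A = -6/5

-6/5


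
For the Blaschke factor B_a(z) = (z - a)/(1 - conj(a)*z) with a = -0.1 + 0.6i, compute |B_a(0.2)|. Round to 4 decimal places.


Step 1: Numerator z0 - a = 0.2 - (-0.1 + 0.6i) = 0.3 - 0.6i
Step 2: Denominator 1 - conj(a)*z0 = 1 - (-0.1 - 0.6i)*0.2 = 1.02 + 0.12i
Step 3: |z0 - a|^2 = 0.3^2 + (-0.6)^2 = 0.45; |1 - conj(a)*z0|^2 = 1.02^2 + 0.12^2 = 1.0548
Step 4: |B_a(0.2)| = sqrt(0.45 / 1.0548) = sqrt(0.426621)
Step 5: = 0.6532

0.6532


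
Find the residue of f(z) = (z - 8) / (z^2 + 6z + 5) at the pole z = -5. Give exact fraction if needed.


Step 1: Q(z) = z^2 + 6z + 5 = (z + 5)(z + 1)
Step 2: Q'(z) = 2z + 6
Step 3: Q'(-5) = -4, P(-5) = -13
Step 4: Res = P(-5)/Q'(-5) = -13/(-4) = 13/4

13/4


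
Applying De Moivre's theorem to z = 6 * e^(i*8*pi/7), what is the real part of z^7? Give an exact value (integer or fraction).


Step 1: By De Moivre's theorem, z^7 = 6^7 * e^(i*7*8*pi/7) = 279936 * (cos(8*pi) + i*sin(8*pi))
Step 2: |z|^7 = 6^7 = 279936
Step 3: Reduce the angle mod 2*pi: 8*pi - 8*pi = 0
Step 4: cos(0) = 1
Step 5: Re(z^7) = 279936 * 1 = 279936

279936


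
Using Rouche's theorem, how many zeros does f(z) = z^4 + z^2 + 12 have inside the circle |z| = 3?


Step 1: On |z| = 3 the three terms have sizes |z^4| = 3^4 = 81, |z^2| = 3^2 = 9, |12| = 12
Step 2: The dominant term is g(z) = z^4; let h(z) = z^2 + 12 so f = g + h
Step 3: On |z| = 3: |g| = 81 and |h| <= 9 + 12 = 21
Step 4: Since 81 > 21, |h| < |g| on |z| = 3, so by Rouche f has the same number of zeros as g inside |z| < 3
Step 5: g(z) = z^4 has 4 zeros (all at the origin) inside |z| < 3. Answer = 4

4


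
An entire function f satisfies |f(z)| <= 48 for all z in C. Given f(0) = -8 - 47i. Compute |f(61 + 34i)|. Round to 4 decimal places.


Step 1: By Liouville's theorem, a bounded entire function is constant.
Step 2: f(z) = f(0) = -8 - 47i for all z.
Step 3: |f(w)| = |-8 - 47i| = sqrt(64 + 2209)
Step 4: = 47.676

47.676


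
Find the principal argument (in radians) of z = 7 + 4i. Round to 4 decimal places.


Step 1: z = 7 + 4i
Step 2: arg(z) = atan2(4, 7)
Step 3: arg(z) = 0.5191

0.5191


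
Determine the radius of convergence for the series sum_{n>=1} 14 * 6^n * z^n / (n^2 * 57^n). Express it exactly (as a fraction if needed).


Step 1: General term a_n = 14 * 6^n / (n^2 * 57^n)
Step 2: By the root test, |a_n|^(1/n) = 14^(1/n) * 6 / (n^(2/n) * 57) -> 6/57 as n -> infinity (since 14^(1/n) -> 1 and n^(2/n) -> 1)
Step 3: R = 1/lim|a_n|^(1/n) = 57/6 = 19/2

19/2


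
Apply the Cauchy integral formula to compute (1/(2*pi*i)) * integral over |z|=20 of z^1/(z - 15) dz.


Step 1: f(z) = z^1, a = 15 is inside |z| = 20
Step 2: By Cauchy integral formula: (1/(2pi*i)) * integral = f(a)
Step 3: f(15) = 15^1 = 15

15


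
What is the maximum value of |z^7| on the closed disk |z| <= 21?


Step 1: On |z| = 21, |f(z)| = |z|^7 = 21^7
Step 2: By maximum modulus principle, maximum is on boundary.
Step 3: Maximum = 1801088541 = 1801088541

1801088541


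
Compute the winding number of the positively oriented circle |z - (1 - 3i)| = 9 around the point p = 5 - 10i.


Step 1: Center c = (1, -3), radius = 9
Step 2: |p - c|^2 = 4^2 + (-7)^2 = 65
Step 3: r^2 = 81
Step 4: |p-c| < r so winding number = 1

1


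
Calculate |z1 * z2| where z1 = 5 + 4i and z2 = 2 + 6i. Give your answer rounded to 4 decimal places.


Step 1: |z1| = sqrt(5^2 + 4^2) = sqrt(41)
Step 2: |z2| = sqrt(2^2 + 6^2) = sqrt(40)
Step 3: |z1*z2| = |z1|*|z2| = sqrt(41) * sqrt(40) = sqrt(41 * 40) = sqrt(1640)
Step 4: = 40.4969

40.4969


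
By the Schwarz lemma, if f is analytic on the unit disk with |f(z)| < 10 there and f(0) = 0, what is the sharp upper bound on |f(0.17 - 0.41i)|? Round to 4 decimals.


Step 1: g = f/10 maps D -> D with g(0) = 0, so by the Schwarz lemma |g(z)| <= |z|, i.e. |f(z)| <= 10|z|; this is sharp (f(z) = 10z).
Step 2: |z0|^2 = 0.17^2 + (-0.41)^2 = 0.197
Step 3: |z0| = sqrt(0.197) = 0.443847
Step 4: Best bound = 10 * |z0| = 10 * 0.443847 = 4.4385

4.4385


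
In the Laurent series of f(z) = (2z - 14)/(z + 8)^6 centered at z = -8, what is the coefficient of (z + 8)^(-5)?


Step 1: Write the numerator in powers of (z + 8): 2z - 14 = 2(z + 8) + (2*(-8) - 14) = 2(z + 8) - 30
Step 2: Divide by (z + 8)^6: f(z) = -30(z + 8)^(-6) + 2(z + 8)^(-5)
Step 3: This finite sum is the Laurent series of f about z = -8.
Step 4: Coefficient of (z + 8)^(-5) = coefficient of (z + 8) in the re-centred numerator = 2

2


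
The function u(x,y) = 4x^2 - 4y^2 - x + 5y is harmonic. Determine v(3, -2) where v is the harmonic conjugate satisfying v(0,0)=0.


Step 1: v_x = -u_y = 8y - 5
Step 2: v_y = u_x = 8x - 1
Step 3: v = 8xy - 5x - y + C
Step 4: v(0,0) = 0 => C = 0
Step 5: v(3, -2) = -61

-61


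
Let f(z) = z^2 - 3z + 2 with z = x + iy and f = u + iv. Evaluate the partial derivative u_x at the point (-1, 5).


Step 1: f(z) = (x+iy)^2 - 3(x+iy) + 2
Step 2: u = (x^2 - y^2) - 3x + 2
Step 3: u_x = 2x - 3
Step 4: At (-1, 5): u_x = -2 - 3 = -5

-5


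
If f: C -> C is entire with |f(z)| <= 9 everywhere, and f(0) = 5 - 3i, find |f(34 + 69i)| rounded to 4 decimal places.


Step 1: By Liouville's theorem, a bounded entire function is constant.
Step 2: f(z) = f(0) = 5 - 3i for all z.
Step 3: |f(w)| = |5 - 3i| = sqrt(25 + 9)
Step 4: = 5.831

5.831


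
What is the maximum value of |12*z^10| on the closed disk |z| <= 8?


Step 1: On |z| = 8, |f(z)| = 12 * |z|^10 = 12 * 8^10
Step 2: By maximum modulus principle, maximum is on boundary.
Step 3: Maximum = 12 * 1073741824 = 12884901888

12884901888


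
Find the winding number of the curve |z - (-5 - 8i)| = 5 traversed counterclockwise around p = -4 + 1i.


Step 1: Center c = (-5, -8), radius = 5
Step 2: |p - c|^2 = 1^2 + 9^2 = 82
Step 3: r^2 = 25
Step 4: |p-c| > r so winding number = 0

0


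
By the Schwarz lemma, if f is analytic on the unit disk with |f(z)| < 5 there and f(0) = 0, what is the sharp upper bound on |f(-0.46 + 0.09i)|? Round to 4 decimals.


Step 1: g = f/5 maps D -> D with g(0) = 0, so by the Schwarz lemma |g(z)| <= |z|, i.e. |f(z)| <= 5|z|; this is sharp (f(z) = 5z).
Step 2: |z0|^2 = (-0.46)^2 + 0.09^2 = 0.2197
Step 3: |z0| = sqrt(0.2197) = 0.468722
Step 4: Best bound = 5 * |z0| = 5 * 0.468722 = 2.3436

2.3436


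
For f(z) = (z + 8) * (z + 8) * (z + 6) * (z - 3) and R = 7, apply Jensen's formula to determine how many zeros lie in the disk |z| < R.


Jensen's formula: (1/2pi)*integral log|f(Re^it)|dt = log|f(0)| + sum_{|a_k|<R} log(R/|a_k|)
Step 1: f(0) = 8 * 8 * 6 * (-3) = -1152
Step 2: log|f(0)| = log|-8| + log|-8| + log|-6| + log|3| = 7.0493
Step 3: Zeros inside |z| < 7: -6, 3
Step 4: Jensen sum = log(7/6) + log(7/3) = 1.0014
Step 5: n(R) = number of terms in the Jensen sum = count of zeros inside |z| < 7 = 2

2


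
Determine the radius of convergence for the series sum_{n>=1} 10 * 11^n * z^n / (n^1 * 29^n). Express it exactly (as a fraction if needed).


Step 1: General term a_n = 10 * 11^n / (n^1 * 29^n)
Step 2: By the root test, |a_n|^(1/n) = 10^(1/n) * 11 / (n^(1/n) * 29) -> 11/29 as n -> infinity (since 10^(1/n) -> 1 and n^(1/n) -> 1)
Step 3: R = 1/lim|a_n|^(1/n) = 29/11

29/11


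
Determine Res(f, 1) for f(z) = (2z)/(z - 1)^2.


Step 1: Pole of order 2 at z = 1
Step 2: Res = lim d/dz [(z - 1)^2 * f(z)] as z -> 1
Step 3: (z - 1)^2 * f(z) = 2z
Step 4: d/dz[2z] = 2

2


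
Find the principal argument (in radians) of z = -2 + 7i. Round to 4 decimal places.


Step 1: z = -2 + 7i
Step 2: arg(z) = atan2(7, -2)
Step 3: arg(z) = 1.8491

1.8491


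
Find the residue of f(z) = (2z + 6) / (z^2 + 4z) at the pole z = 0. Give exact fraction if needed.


Step 1: Q(z) = z^2 + 4z = (z)(z + 4)
Step 2: Q'(z) = 2z + 4
Step 3: Q'(0) = 4, P(0) = 6
Step 4: Res = P(0)/Q'(0) = 6/4 = 3/2

3/2


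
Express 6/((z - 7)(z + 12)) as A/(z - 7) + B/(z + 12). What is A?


Step 1: Multiply both sides by (z - 7) and set z = 7
Step 2: A = 6 / (7 + 12)
Step 3: A = 6 / 19
Step 4: A = 6/19

6/19


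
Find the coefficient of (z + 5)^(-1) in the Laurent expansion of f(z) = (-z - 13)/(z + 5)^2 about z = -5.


Step 1: Write the numerator in powers of (z + 5): -z - 13 = -(z + 5) + (-1*(-5) - 13) = -(z + 5) - 8
Step 2: Divide by (z + 5)^2: f(z) = -8(z + 5)^(-2) - (z + 5)^(-1)
Step 3: This finite sum is the Laurent series of f about z = -5.
Step 4: Coefficient of (z + 5)^(-1) = coefficient of (z + 5) in the re-centred numerator = -1

-1


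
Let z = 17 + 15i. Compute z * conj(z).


Step 1: conj(z) = 17 - 15i
Step 2: z * conj(z) = 17^2 + 15^2
Step 3: = 289 + 225 = 514

514


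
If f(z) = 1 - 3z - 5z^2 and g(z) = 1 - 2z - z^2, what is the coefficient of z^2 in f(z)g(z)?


Step 1: z^2 term in f*g comes from: (1)*(-z^2) + (-3z)*(-2z) + (-5z^2)*(1)
Step 2: = -1 + 6 - 5
Step 3: = 0

0


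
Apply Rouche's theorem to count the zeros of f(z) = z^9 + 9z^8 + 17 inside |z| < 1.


Step 1: On |z| = 1 the three terms have sizes |z^9| = 1^9 = 1, |9z^8| = 9*1^8 = 9, |17| = 17
Step 2: The dominant term is g(z) = 17; let h(z) = z^9 + 9z^8 so f = g + h
Step 3: On |z| = 1: |g| = 17 and |h| <= 1 + 9 = 10
Step 4: Since 17 > 10, |h| < |g| on |z| = 1, so by Rouche f has the same number of zeros as g inside |z| < 1
Step 5: g(z) = 17 is a nonzero constant with no zeros inside |z| < 1. Answer = 0

0


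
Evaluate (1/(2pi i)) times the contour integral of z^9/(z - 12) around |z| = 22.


Step 1: f(z) = z^9, a = 12 is inside |z| = 22
Step 2: By Cauchy integral formula: (1/(2pi*i)) * integral = f(a)
Step 3: f(12) = 12^9 = 5159780352

5159780352


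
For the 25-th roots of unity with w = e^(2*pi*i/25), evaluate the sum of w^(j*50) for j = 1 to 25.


Step 1: The sum sum_{j=1}^{n} w^(k*j) equals n if n | k, else 0.
Step 2: Here n = 25, k = 50
Step 3: Does n divide k? 25 | 50 -> True
Step 4: Sum = 25

25


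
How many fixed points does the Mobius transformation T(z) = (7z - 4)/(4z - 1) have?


Step 1: Fixed points satisfy T(z) = z
Step 2: 4z^2 - 8z + 4 = 0
Step 3: Discriminant = (-8)^2 - 4*4*4 = 0
Step 4: Number of fixed points = 1

1


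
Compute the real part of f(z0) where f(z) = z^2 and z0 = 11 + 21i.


Step 1: z0 = 11 + 21i
Step 2: z0^2 = 11^2 - 21^2 + 462i
Step 3: real part = 121 - 441 = -320

-320


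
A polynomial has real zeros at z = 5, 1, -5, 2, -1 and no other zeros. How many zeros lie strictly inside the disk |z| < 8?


Step 1: Check each root:
  z = 5: |5| = 5 < 8
  z = 1: |1| = 1 < 8
  z = -5: |-5| = 5 < 8
  z = 2: |2| = 2 < 8
  z = -1: |-1| = 1 < 8
Step 2: Count = 5

5


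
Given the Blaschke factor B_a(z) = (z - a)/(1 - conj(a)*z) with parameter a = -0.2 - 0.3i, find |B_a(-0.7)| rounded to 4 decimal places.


Step 1: Numerator z0 - a = -0.7 - (-0.2 - 0.3i) = -0.5 + 0.3i
Step 2: Denominator 1 - conj(a)*z0 = 1 - (-0.2 + 0.3i)*(-0.7) = 0.86 + 0.21i
Step 3: |z0 - a|^2 = (-0.5)^2 + 0.3^2 = 0.34; |1 - conj(a)*z0|^2 = 0.86^2 + 0.21^2 = 0.7837
Step 4: |B_a(-0.7)| = sqrt(0.34 / 0.7837) = sqrt(0.433839)
Step 5: = 0.6587

0.6587


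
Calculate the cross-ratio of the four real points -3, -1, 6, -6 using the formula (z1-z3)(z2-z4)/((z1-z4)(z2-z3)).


Step 1: (z1-z3)(z2-z4) = (-9) * 5 = -45
Step 2: (z1-z4)(z2-z3) = 3 * (-7) = -21
Step 3: Cross-ratio = 45/21 = 15/7

15/7


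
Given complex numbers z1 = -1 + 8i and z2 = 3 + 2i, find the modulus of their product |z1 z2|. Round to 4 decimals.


Step 1: |z1| = sqrt((-1)^2 + 8^2) = sqrt(65)
Step 2: |z2| = sqrt(3^2 + 2^2) = sqrt(13)
Step 3: |z1*z2| = |z1|*|z2| = sqrt(65) * sqrt(13) = sqrt(65 * 13) = sqrt(845)
Step 4: = 29.0689

29.0689


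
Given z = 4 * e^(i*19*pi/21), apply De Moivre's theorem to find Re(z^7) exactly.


Step 1: By De Moivre's theorem, z^7 = 4^7 * e^(i*7*19*pi/21) = 16384 * (cos(19*pi/3) + i*sin(19*pi/3))
Step 2: |z|^7 = 4^7 = 16384
Step 3: Reduce the angle mod 2*pi: 19*pi/3 - 6*pi = pi/3
Step 4: cos(pi/3) = 1/2
Step 5: Re(z^7) = 16384 * 1/2 = 8192

8192


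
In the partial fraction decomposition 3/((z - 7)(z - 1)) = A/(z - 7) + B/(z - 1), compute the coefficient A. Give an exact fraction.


Step 1: Multiply both sides by (z - 7) and set z = 7
Step 2: A = 3 / (7 - 1)
Step 3: A = 3 / 6
Step 4: A = 1/2

1/2


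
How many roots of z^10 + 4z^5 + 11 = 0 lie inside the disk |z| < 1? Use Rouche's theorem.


Step 1: On |z| = 1 the three terms have sizes |z^10| = 1^10 = 1, |4z^5| = 4*1^5 = 4, |11| = 11
Step 2: The dominant term is g(z) = 11; let h(z) = z^10 + 4z^5 so f = g + h
Step 3: On |z| = 1: |g| = 11 and |h| <= 1 + 4 = 5
Step 4: Since 11 > 5, |h| < |g| on |z| = 1, so by Rouche f has the same number of zeros as g inside |z| < 1
Step 5: g(z) = 11 is a nonzero constant with no zeros inside |z| < 1. Answer = 0

0


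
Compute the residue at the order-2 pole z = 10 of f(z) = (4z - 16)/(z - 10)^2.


Step 1: Pole of order 2 at z = 10
Step 2: Res = lim d/dz [(z - 10)^2 * f(z)] as z -> 10
Step 3: (z - 10)^2 * f(z) = 4z - 16
Step 4: d/dz[4z - 16] = 4

4


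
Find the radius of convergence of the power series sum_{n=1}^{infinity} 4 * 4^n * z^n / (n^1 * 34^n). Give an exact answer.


Step 1: General term a_n = 4 * 4^n / (n^1 * 34^n)
Step 2: By the root test, |a_n|^(1/n) = 4^(1/n) * 4 / (n^(1/n) * 34) -> 4/34 as n -> infinity (since 4^(1/n) -> 1 and n^(1/n) -> 1)
Step 3: R = 1/lim|a_n|^(1/n) = 34/4 = 17/2

17/2


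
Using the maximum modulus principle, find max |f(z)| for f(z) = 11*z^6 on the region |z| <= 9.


Step 1: On |z| = 9, |f(z)| = 11 * |z|^6 = 11 * 9^6
Step 2: By maximum modulus principle, maximum is on boundary.
Step 3: Maximum = 11 * 531441 = 5845851

5845851


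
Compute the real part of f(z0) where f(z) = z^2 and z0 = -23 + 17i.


Step 1: z0 = -23 + 17i
Step 2: z0^2 = (-23)^2 - 17^2 - 782i
Step 3: real part = 529 - 289 = 240

240


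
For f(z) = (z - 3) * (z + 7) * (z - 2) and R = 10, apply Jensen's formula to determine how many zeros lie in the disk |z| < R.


Jensen's formula: (1/2pi)*integral log|f(Re^it)|dt = log|f(0)| + sum_{|a_k|<R} log(R/|a_k|)
Step 1: f(0) = (-3) * 7 * (-2) = 42
Step 2: log|f(0)| = log|3| + log|-7| + log|2| = 3.7377
Step 3: Zeros inside |z| < 10: 3, -7, 2
Step 4: Jensen sum = log(10/3) + log(10/7) + log(10/2) = 3.1701
Step 5: n(R) = number of terms in the Jensen sum = count of zeros inside |z| < 10 = 3

3


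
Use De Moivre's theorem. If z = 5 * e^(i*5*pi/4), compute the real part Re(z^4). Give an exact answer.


Step 1: By De Moivre's theorem, z^4 = 5^4 * e^(i*4*5*pi/4) = 625 * (cos(5*pi) + i*sin(5*pi))
Step 2: |z|^4 = 5^4 = 625
Step 3: Reduce the angle mod 2*pi: 5*pi - 4*pi = pi
Step 4: cos(pi) = -1
Step 5: Re(z^4) = 625 * (-1) = -625

-625


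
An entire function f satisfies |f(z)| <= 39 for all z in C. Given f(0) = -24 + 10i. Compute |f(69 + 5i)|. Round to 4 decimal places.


Step 1: By Liouville's theorem, a bounded entire function is constant.
Step 2: f(z) = f(0) = -24 + 10i for all z.
Step 3: |f(w)| = |-24 + 10i| = sqrt(576 + 100)
Step 4: = 26.0

26.0


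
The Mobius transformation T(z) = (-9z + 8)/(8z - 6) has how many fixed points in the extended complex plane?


Step 1: Fixed points satisfy T(z) = z
Step 2: 8z^2 + 3z - 8 = 0
Step 3: Discriminant = 3^2 - 4*8*(-8) = 265
Step 4: Number of fixed points = 2

2


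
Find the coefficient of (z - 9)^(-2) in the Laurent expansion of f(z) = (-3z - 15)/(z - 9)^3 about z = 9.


Step 1: Write the numerator in powers of (z - 9): -3z - 15 = -3(z - 9) + (-3*9 - 15) = -3(z - 9) - 42
Step 2: Divide by (z - 9)^3: f(z) = -42(z - 9)^(-3) - 3(z - 9)^(-2)
Step 3: This finite sum is the Laurent series of f about z = 9.
Step 4: Coefficient of (z - 9)^(-2) = coefficient of (z - 9) in the re-centred numerator = -3

-3


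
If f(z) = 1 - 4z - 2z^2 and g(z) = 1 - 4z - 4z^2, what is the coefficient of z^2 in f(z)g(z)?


Step 1: z^2 term in f*g comes from: (1)*(-4z^2) + (-4z)*(-4z) + (-2z^2)*(1)
Step 2: = -4 + 16 - 2
Step 3: = 10

10


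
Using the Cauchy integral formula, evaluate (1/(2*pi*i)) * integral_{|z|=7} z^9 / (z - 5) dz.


Step 1: f(z) = z^9, a = 5 is inside |z| = 7
Step 2: By Cauchy integral formula: (1/(2pi*i)) * integral = f(a)
Step 3: f(5) = 5^9 = 1953125

1953125


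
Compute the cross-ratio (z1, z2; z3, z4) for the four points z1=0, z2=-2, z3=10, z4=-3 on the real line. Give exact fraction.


Step 1: (z1-z3)(z2-z4) = (-10) * 1 = -10
Step 2: (z1-z4)(z2-z3) = 3 * (-12) = -36
Step 3: Cross-ratio = 10/36 = 5/18

5/18


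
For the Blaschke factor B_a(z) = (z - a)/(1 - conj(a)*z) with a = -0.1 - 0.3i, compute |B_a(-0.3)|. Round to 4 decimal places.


Step 1: Numerator z0 - a = -0.3 - (-0.1 - 0.3i) = -0.2 + 0.3i
Step 2: Denominator 1 - conj(a)*z0 = 1 - (-0.1 + 0.3i)*(-0.3) = 0.97 + 0.09i
Step 3: |z0 - a|^2 = (-0.2)^2 + 0.3^2 = 0.13; |1 - conj(a)*z0|^2 = 0.97^2 + 0.09^2 = 0.949
Step 4: |B_a(-0.3)| = sqrt(0.13 / 0.949) = sqrt(0.136986)
Step 5: = 0.3701

0.3701


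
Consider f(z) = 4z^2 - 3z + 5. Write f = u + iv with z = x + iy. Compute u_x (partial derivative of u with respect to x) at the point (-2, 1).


Step 1: f(z) = 4(x+iy)^2 - 3(x+iy) + 5
Step 2: u = 4(x^2 - y^2) - 3x + 5
Step 3: u_x = 8x - 3
Step 4: At (-2, 1): u_x = -16 - 3 = -19

-19


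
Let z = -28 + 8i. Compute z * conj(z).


Step 1: conj(z) = -28 - 8i
Step 2: z * conj(z) = (-28)^2 + 8^2
Step 3: = 784 + 64 = 848

848


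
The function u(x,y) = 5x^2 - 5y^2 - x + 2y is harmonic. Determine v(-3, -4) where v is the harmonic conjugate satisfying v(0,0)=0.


Step 1: v_x = -u_y = 10y - 2
Step 2: v_y = u_x = 10x - 1
Step 3: v = 10xy - 2x - y + C
Step 4: v(0,0) = 0 => C = 0
Step 5: v(-3, -4) = 130

130


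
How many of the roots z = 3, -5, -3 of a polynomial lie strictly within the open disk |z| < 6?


Step 1: Check each root:
  z = 3: |3| = 3 < 6
  z = -5: |-5| = 5 < 6
  z = -3: |-3| = 3 < 6
Step 2: Count = 3

3


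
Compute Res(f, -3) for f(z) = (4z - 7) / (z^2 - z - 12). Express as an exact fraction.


Step 1: Q(z) = z^2 - z - 12 = (z + 3)(z - 4)
Step 2: Q'(z) = 2z - 1
Step 3: Q'(-3) = -7, P(-3) = -19
Step 4: Res = P(-3)/Q'(-3) = -19/(-7) = 19/7

19/7


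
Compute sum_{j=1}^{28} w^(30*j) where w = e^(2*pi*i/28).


Step 1: The sum sum_{j=1}^{n} w^(k*j) equals n if n | k, else 0.
Step 2: Here n = 28, k = 30
Step 3: Does n divide k? 28 | 30 -> False
Step 4: Sum = 0

0


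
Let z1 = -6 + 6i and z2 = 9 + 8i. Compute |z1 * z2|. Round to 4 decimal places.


Step 1: |z1| = sqrt((-6)^2 + 6^2) = sqrt(72)
Step 2: |z2| = sqrt(9^2 + 8^2) = sqrt(145)
Step 3: |z1*z2| = |z1|*|z2| = sqrt(72) * sqrt(145) = sqrt(72 * 145) = sqrt(10440)
Step 4: = 102.1763

102.1763


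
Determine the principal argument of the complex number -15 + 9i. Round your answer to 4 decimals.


Step 1: z = -15 + 9i
Step 2: arg(z) = atan2(9, -15)
Step 3: arg(z) = 2.6012

2.6012


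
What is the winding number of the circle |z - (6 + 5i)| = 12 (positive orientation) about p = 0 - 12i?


Step 1: Center c = (6, 5), radius = 12
Step 2: |p - c|^2 = (-6)^2 + (-17)^2 = 325
Step 3: r^2 = 144
Step 4: |p-c| > r so winding number = 0

0


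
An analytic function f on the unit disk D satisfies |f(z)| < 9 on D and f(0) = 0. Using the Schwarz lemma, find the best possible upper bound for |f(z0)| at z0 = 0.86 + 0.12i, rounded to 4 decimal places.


Step 1: g = f/9 maps D -> D with g(0) = 0, so by the Schwarz lemma |g(z)| <= |z|, i.e. |f(z)| <= 9|z|; this is sharp (f(z) = 9z).
Step 2: |z0|^2 = 0.86^2 + 0.12^2 = 0.754
Step 3: |z0| = sqrt(0.754) = 0.868332
Step 4: Best bound = 9 * |z0| = 9 * 0.868332 = 7.815

7.815


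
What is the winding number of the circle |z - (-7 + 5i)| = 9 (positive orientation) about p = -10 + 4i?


Step 1: Center c = (-7, 5), radius = 9
Step 2: |p - c|^2 = (-3)^2 + (-1)^2 = 10
Step 3: r^2 = 81
Step 4: |p-c| < r so winding number = 1

1


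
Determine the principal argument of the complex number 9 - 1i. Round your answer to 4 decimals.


Step 1: z = 9 - 1i
Step 2: arg(z) = atan2(-1, 9)
Step 3: arg(z) = -0.1107

-0.1107


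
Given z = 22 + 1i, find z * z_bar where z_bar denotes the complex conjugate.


Step 1: conj(z) = 22 - 1i
Step 2: z * conj(z) = 22^2 + 1^2
Step 3: = 484 + 1 = 485

485


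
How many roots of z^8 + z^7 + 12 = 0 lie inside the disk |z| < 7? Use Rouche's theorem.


Step 1: On |z| = 7 the three terms have sizes |z^8| = 7^8 = 5764801, |z^7| = 7^7 = 823543, |12| = 12
Step 2: The dominant term is g(z) = z^8; let h(z) = z^7 + 12 so f = g + h
Step 3: On |z| = 7: |g| = 5764801 and |h| <= 823543 + 12 = 823555
Step 4: Since 5764801 > 823555, |h| < |g| on |z| = 7, so by Rouche f has the same number of zeros as g inside |z| < 7
Step 5: g(z) = z^8 has 8 zeros (all at the origin) inside |z| < 7. Answer = 8

8


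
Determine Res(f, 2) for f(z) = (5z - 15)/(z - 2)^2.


Step 1: Pole of order 2 at z = 2
Step 2: Res = lim d/dz [(z - 2)^2 * f(z)] as z -> 2
Step 3: (z - 2)^2 * f(z) = 5z - 15
Step 4: d/dz[5z - 15] = 5

5


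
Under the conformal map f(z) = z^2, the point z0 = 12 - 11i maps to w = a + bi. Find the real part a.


Step 1: z0 = 12 - 11i
Step 2: z0^2 = 12^2 - (-11)^2 - 264i
Step 3: real part = 144 - 121 = 23

23


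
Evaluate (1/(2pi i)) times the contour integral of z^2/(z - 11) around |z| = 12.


Step 1: f(z) = z^2, a = 11 is inside |z| = 12
Step 2: By Cauchy integral formula: (1/(2pi*i)) * integral = f(a)
Step 3: f(11) = 11^2 = 121

121


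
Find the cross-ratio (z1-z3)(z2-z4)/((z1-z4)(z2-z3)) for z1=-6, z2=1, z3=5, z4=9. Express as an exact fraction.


Step 1: (z1-z3)(z2-z4) = (-11) * (-8) = 88
Step 2: (z1-z4)(z2-z3) = (-15) * (-4) = 60
Step 3: Cross-ratio = 88/60 = 22/15

22/15


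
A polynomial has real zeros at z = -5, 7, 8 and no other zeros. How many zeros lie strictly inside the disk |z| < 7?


Step 1: Check each root:
  z = -5: |-5| = 5 < 7
  z = 7: |7| = 7 >= 7
  z = 8: |8| = 8 >= 7
Step 2: Count = 1

1


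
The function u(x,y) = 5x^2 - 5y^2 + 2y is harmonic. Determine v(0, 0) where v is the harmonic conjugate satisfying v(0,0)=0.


Step 1: v_x = -u_y = 10y - 2
Step 2: v_y = u_x = 10x + 0
Step 3: v = 10xy - 2x + C
Step 4: v(0,0) = 0 => C = 0
Step 5: v(0, 0) = 0

0


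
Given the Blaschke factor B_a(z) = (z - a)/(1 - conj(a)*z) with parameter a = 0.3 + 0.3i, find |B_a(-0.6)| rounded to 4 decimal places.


Step 1: Numerator z0 - a = -0.6 - (0.3 + 0.3i) = -0.9 - 0.3i
Step 2: Denominator 1 - conj(a)*z0 = 1 - (0.3 - 0.3i)*(-0.6) = 1.18 - 0.18i
Step 3: |z0 - a|^2 = (-0.9)^2 + (-0.3)^2 = 0.9; |1 - conj(a)*z0|^2 = 1.18^2 + (-0.18)^2 = 1.4248
Step 4: |B_a(-0.6)| = sqrt(0.9 / 1.4248) = sqrt(0.631668)
Step 5: = 0.7948

0.7948


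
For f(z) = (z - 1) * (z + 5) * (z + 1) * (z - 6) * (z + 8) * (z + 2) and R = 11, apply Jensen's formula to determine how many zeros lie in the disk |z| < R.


Jensen's formula: (1/2pi)*integral log|f(Re^it)|dt = log|f(0)| + sum_{|a_k|<R} log(R/|a_k|)
Step 1: f(0) = (-1) * 5 * 1 * (-6) * 8 * 2 = 480
Step 2: log|f(0)| = log|1| + log|-5| + log|-1| + log|6| + log|-8| + log|-2| = 6.1738
Step 3: Zeros inside |z| < 11: 1, -5, -1, 6, -8, -2
Step 4: Jensen sum = log(11/1) + log(11/5) + log(11/1) + log(11/6) + log(11/8) + log(11/2) = 8.2136
Step 5: n(R) = number of terms in the Jensen sum = count of zeros inside |z| < 11 = 6

6


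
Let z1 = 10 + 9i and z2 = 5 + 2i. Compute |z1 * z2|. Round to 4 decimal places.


Step 1: |z1| = sqrt(10^2 + 9^2) = sqrt(181)
Step 2: |z2| = sqrt(5^2 + 2^2) = sqrt(29)
Step 3: |z1*z2| = |z1|*|z2| = sqrt(181) * sqrt(29) = sqrt(181 * 29) = sqrt(5249)
Step 4: = 72.45

72.45


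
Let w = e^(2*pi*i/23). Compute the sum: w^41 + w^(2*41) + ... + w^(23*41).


Step 1: The sum sum_{j=1}^{n} w^(k*j) equals n if n | k, else 0.
Step 2: Here n = 23, k = 41
Step 3: Does n divide k? 23 | 41 -> False
Step 4: Sum = 0

0


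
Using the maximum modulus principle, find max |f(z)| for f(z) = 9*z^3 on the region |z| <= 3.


Step 1: On |z| = 3, |f(z)| = 9 * |z|^3 = 9 * 3^3
Step 2: By maximum modulus principle, maximum is on boundary.
Step 3: Maximum = 9 * 27 = 243

243


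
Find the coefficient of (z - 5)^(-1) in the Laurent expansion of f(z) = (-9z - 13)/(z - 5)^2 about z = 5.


Step 1: Write the numerator in powers of (z - 5): -9z - 13 = -9(z - 5) + (-9*5 - 13) = -9(z - 5) - 58
Step 2: Divide by (z - 5)^2: f(z) = -58(z - 5)^(-2) - 9(z - 5)^(-1)
Step 3: This finite sum is the Laurent series of f about z = 5.
Step 4: Coefficient of (z - 5)^(-1) = coefficient of (z - 5) in the re-centred numerator = -9

-9


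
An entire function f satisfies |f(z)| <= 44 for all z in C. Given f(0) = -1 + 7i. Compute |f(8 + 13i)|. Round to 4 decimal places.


Step 1: By Liouville's theorem, a bounded entire function is constant.
Step 2: f(z) = f(0) = -1 + 7i for all z.
Step 3: |f(w)| = |-1 + 7i| = sqrt(1 + 49)
Step 4: = 7.0711

7.0711
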